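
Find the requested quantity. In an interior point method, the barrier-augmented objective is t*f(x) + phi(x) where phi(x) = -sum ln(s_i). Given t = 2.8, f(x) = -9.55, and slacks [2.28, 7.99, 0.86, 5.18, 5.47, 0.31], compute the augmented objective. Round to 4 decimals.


Step 1: Compute log-barrier.
ln values: [0.8242, 2.0782, -0.1508, 1.6448, 1.6993, -1.1712]
phi = -(0.8242 + 2.0782 - 0.1508 + 1.6448 + 1.6993 - 1.1712) = -4.9244
Step 2: Compute augmented objective.
t*f(x) = 2.8*-9.55 = -26.74
Total = -26.74 - 4.9244 = -31.6644


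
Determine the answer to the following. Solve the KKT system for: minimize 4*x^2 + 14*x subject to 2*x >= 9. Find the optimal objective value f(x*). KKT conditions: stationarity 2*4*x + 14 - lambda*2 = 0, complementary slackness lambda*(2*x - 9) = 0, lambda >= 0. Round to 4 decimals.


Step 1: Try lambda = 0 (constraint inactive).
x_unc = -14/(2*4) = -1.75
Check: 2*-1.75 = -3.5 < 9 -- violated!
Step 2: Constraint must be active: 2*x = 9
x* = 9/2 = 4.5
lambda = (2*4*4.5 + 14)/2 = 25.0
Step 3: Compute optimal value.
f(x*) = 4*4.5^2 + 14*4.5 = 144.0


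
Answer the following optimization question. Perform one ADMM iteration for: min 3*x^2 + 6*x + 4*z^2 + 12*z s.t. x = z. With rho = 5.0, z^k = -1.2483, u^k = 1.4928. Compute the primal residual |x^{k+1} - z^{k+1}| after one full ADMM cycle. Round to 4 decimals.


ADMM iteration with rho = 5.0, z^k = -1.2483, u^k = 1.4928
Step 1: x-update.
Minimize 3*x^2 + 6*x + (5.0/2)*(x + 1.2483 + 1.4928)^2
FOC: (2*3 + 5.0)*x = -6 + 5.0*(-1.2483 - 1.4928)
x^{k+1} = -1.7914
Step 2: z-update.
Minimize 4*z^2 + 12*z + (5.0/2)*(-1.7914 - z + 1.4928)^2
FOC: (2*4 + 5.0)*z = -12 + 5.0*(-1.7914 + 1.4928)
z^{k+1} = -1.0379
Step 3: u-update.
u^{k+1} = 1.4928 - 1.7914 + 1.0379 = 0.7393
Step 4: Primal residual = |-1.7914 + 1.0379| = 0.7535


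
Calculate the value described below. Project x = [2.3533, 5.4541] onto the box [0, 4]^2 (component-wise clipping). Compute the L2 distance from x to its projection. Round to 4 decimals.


Project each component onto [0, 4].
clip(2.3533) = 2.3533, clip(5.4541) = 4.0
Projection = [2.3533, 4.0]
Squared diffs: [0.0, 2.1144]
Distance = sqrt(2.1144) = 1.4541


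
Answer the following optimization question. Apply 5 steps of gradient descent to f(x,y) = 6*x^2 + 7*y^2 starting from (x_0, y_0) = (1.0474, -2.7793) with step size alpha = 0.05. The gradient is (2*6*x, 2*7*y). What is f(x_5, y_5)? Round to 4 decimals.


Gradient descent on f(x,y) = 6*x^2 + 7*y^2.
Starting point: (1.0474, -2.7793), alpha = 0.05
Step 1: grad_x = 2*6*1.0474 = 12.5688, grad_y = 2*7*-2.7793 = -38.9102
  x_1 = 1.0474 - 0.05*12.5688 = 0.419
  y_1 = -2.7793 - 0.05*-38.9102 = -0.8338
Step 2: grad_x = 2*6*0.419 = 5.0275, grad_y = 2*7*-0.8338 = -11.6731
  x_2 = 0.419 - 0.05*5.0275 = 0.1676
  y_2 = -0.8338 - 0.05*-11.6731 = -0.2501
Step 3: grad_x = 2*6*0.1676 = 2.011, grad_y = 2*7*-0.2501 = -3.5019
  x_3 = 0.1676 - 0.05*2.011 = 0.067
  y_3 = -0.2501 - 0.05*-3.5019 = -0.075
Step 4: grad_x = 2*6*0.067 = 0.8044, grad_y = 2*7*-0.075 = -1.0506
  x_4 = 0.067 - 0.05*0.8044 = 0.0268
  y_4 = -0.075 - 0.05*-1.0506 = -0.0225
Step 5: grad_x = 2*6*0.0268 = 0.3218, grad_y = 2*7*-0.0225 = -0.3152
  x_5 = 0.0268 - 0.05*0.3218 = 0.0107
  y_5 = -0.0225 - 0.05*-0.3152 = -0.0068
f(0.0107, -0.0068) = 6*0.0107^2 + 7*(-0.0068)^2 = 0.001


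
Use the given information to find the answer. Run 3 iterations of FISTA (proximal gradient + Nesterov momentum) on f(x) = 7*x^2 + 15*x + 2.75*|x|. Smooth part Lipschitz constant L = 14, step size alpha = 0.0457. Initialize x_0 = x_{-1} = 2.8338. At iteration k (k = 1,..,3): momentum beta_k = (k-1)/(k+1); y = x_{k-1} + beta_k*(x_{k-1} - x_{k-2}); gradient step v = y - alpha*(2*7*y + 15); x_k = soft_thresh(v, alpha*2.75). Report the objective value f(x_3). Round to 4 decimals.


FISTA on f(x) = 7*x^2 + 15*x + 2.75*|x|
L = 14, alpha = 0.0457
Iteration 1: beta = 0.0, y = 2.8338 + 0.0*(2.8338 - 2.8338) = 2.8338
  grad(y) = 54.6732, v = y - alpha*grad = 0.3352
  prox(v) = soft_thresh(0.3352, 0.1257) = 0.2096
Iteration 2: beta = 0.3333, y = 0.2096 + 0.3333*(0.2096 - 2.8338) = -0.6652
  grad(y) = 5.6874, v = y - alpha*grad = -0.9251
  prox(v) = soft_thresh(-0.9251, 0.1257) = -0.7994
Iteration 3: beta = 0.5, y = -0.7994 + 0.5*(-0.7994 - 0.2096) = -1.3039
  grad(y) = -3.2549, v = y - alpha*grad = -1.1552
  prox(v) = soft_thresh(-1.1552, 0.1257) = -1.0295
f(x_3) = 7*(-1.0295)^2 + 15*(-1.0295) + 2.75*|-1.0295| = -5.1923


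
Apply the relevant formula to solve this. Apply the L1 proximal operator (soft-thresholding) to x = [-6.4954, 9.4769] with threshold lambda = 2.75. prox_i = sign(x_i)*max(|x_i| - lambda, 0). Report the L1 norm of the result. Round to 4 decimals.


Soft-thresholding with lambda = 2.75:
prox(-6.4954) = sign(-6.4954)*max(|-6.4954| - 2.75, 0) = -3.7454
prox(9.4769) = sign(9.4769)*max(|9.4769| - 2.75, 0) = 6.7269
prox(x) = [-3.7454, 6.7269]
||prox(x)||_1 = 3.7454 + 6.7269 = 10.4723


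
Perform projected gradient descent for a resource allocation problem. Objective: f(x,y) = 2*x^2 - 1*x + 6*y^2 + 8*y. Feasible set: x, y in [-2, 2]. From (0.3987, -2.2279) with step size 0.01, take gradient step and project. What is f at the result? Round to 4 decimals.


Step 1: Compute gradient at (0.3987, -2.2279).
grad_x = 2*2*0.3987 - 1 = 0.5948
grad_y = 2*6*-2.2279 + 8 = -18.7348
Step 2: Gradient step.
x_raw = 0.3987 - 0.01*0.5948 = 0.3928
y_raw = -2.2279 - 0.01*-18.7348 = -2.0406
Step 3: Project onto [-2, 2].
x_proj = clip(0.3928) = 0.3928
y_proj = clip(-2.0406) = -2.0
Step 4: Evaluate f.
f(0.3928, -2.0) = 7.9158


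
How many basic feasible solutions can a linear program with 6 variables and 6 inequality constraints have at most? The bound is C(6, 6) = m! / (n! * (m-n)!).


Each vertex corresponds to some choice of n active constraints out of m, so the number of vertices is at most C(m, n) = m! / (n!(m-n)!).
m = 6, n = 6
Numerator: 6 * 5 * 4 * 3 * 2 * 1
Denominator: 6! = 720
C(6, 6) = 1


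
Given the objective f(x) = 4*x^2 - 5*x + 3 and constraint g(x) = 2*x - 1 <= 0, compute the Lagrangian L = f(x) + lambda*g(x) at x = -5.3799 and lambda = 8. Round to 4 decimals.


Step 1: Evaluate f(x).
f(-5.3799) = 4*(-5.3799)^2 - 5*(-5.3799) + 3 = 145.6728
Step 2: Evaluate g(x).
g(-5.3799) = 2*-5.3799 - 1 = -11.7598
Step 3: Compute Lagrangian.
L = 145.6728 + 8*-11.7598 = 51.5944


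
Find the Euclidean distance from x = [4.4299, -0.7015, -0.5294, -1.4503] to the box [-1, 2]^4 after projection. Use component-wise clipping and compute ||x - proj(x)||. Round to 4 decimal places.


Project each component onto [-1, 2].
clip(4.4299) = 2.0, clip(-0.7015) = -0.7015, clip(-0.5294) = -0.5294, clip(-1.4503) = -1.0
Projection = [2.0, -0.7015, -0.5294, -1.0]
Squared diffs: [5.9044, 0.0, 0.0, 0.2028]
Distance = sqrt(6.1072) = 2.4713


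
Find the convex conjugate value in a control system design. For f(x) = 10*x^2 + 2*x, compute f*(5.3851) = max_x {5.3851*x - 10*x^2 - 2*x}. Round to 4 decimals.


f*(y) = sup_x {y*x - a*x^2 - b*x} = sup_x {(y-b)*x - a*x^2}
FOC: (y - b) - 2a*x = 0 => x* = (y - b)/(2a)
x* = (5.3851 - 2)/(2*10) = 0.1693
f*(5.3851) = (y-b)^2/(4a) = (5.3851 - 2)^2/(4*10)
= 11.4589/40 = 0.2865


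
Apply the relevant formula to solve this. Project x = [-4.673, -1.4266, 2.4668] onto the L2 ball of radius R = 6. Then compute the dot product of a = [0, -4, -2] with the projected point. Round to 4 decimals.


Step 1: Compute ||x|| (intermediates to 6 decimals).
||x|| = sqrt((-4.673)^2 + (-1.4266)^2 + 2.4668^2) = 5.473319
Step 2: Project.
Since ||x|| <= R, proj = x (no scaling needed).
proj(x) = [-4.673, -1.4266, 2.4668]
Step 3: Dot product.
a^T * proj(x) = 0*(-4.673) - 4*(-1.4266) - 2*2.4668 = 0.7728


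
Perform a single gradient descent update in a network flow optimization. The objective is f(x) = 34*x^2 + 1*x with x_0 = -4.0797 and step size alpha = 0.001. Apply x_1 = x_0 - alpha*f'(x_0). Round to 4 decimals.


We compute the gradient at x_0 and apply the update.
f'(x) = 68*x + 1
f'(-4.0797) = 68*-4.0797 + 1 = -276.4196
x_1 = -4.0797 - 0.001*-276.4196 = -3.8033


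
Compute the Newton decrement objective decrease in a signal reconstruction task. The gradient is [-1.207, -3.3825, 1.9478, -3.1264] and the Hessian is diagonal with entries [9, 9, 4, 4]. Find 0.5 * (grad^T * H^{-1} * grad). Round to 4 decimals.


Step 1: H is diagonal, so H^(-1) * g = [-0.1341, -0.3758, 0.487, -0.7816].
Step 2: g^T H^(-1) g = sum_i g_i^2 / H_ii
  = (-1.207)^2/9 + (-3.3825)^2/9 + (1.9478)^2/4 + (-3.1264)^2/4
  = 0.1619 + 1.2713 + 0.9485 + 2.4436 = 4.8252
Step 3: Objective decrease = 0.5 * g^T H^(-1) g = 2.4126


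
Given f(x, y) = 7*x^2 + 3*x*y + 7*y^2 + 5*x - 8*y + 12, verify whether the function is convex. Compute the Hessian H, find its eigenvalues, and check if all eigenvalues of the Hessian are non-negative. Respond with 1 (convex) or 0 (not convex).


The Hessian of f(x,y) = 7*x^2 + 3*x*y + 7*y^2 + 5*x - 8*y + 12 is:
H = [[14, 3], [3, 14]]
Trace = 14 + 14 = 28
Determinant = 14*14 - (3)^2 = 187
Discriminant = (28)^2 - 4*187 = 36.0
Eigenvalues: lambda_1 = 11.0, lambda_2 = 17.0
The function is convex.

1


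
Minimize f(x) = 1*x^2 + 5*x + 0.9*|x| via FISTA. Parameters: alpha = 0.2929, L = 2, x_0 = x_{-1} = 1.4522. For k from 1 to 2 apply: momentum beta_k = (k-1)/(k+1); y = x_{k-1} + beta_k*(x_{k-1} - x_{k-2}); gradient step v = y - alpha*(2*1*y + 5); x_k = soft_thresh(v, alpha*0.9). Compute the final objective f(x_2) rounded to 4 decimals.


FISTA on f(x) = 1*x^2 + 5*x + 0.9*|x|
L = 2, alpha = 0.2929
Iteration 1: beta = 0.0, y = 1.4522 + 0.0*(1.4522 - 1.4522) = 1.4522
  grad(y) = 7.9044, v = y - alpha*grad = -0.863
  prox(v) = soft_thresh(-0.863, 0.2636) = -0.5994
Iteration 2: beta = 0.3333, y = -0.5994 + 0.3333*(-0.5994 - 1.4522) = -1.2833
  grad(y) = 2.4335, v = y - alpha*grad = -1.996
  prox(v) = soft_thresh(-1.996, 0.2636) = -1.7324
f(x_2) = 1*(-1.7324)^2 + 5*(-1.7324) + 0.9*|-1.7324| = -4.1016


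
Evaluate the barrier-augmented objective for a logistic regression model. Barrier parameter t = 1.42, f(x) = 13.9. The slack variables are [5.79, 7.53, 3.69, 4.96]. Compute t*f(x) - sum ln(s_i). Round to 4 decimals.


Step 1: Compute log-barrier.
ln values: [1.7561, 2.0189, 1.3056, 1.6014]
phi = -(1.7561 + 2.0189 + 1.3056 + 1.6014) = -6.6821
Step 2: Compute augmented objective.
t*f(x) = 1.42*13.9 = 19.738
Total = 19.738 - 6.6821 = 13.0559


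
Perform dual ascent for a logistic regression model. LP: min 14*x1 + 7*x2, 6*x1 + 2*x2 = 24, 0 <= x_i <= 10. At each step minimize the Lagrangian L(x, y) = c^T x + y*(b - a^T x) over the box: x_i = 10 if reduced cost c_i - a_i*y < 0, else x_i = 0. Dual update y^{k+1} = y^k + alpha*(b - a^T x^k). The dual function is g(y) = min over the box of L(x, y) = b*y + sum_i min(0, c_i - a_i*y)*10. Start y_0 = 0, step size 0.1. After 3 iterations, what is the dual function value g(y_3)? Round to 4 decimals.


Dual ascent for LP: min 14*x1 + 7*x2, 6*x1 + 2*x2 = 24, 0 <= x_i <= 10
Step 1: y^k = 0.0, reduced costs: (14.0, 7.0)
  x^k = (0.0, 0.0), subgradient = b - a^T x = 24.0
  y^{k+1} = 0.0 + 0.1*24.0 = 2.4
Step 2: y^k = 2.4, reduced costs: (-0.4, 2.2)
  x^k = (10.0, 0.0), subgradient = b - a^T x = -36.0
  y^{k+1} = 2.4 + 0.1*-36.0 = -1.2
Step 3: y^k = -1.2, reduced costs: (21.2, 9.4)
  x^k = (0.0, 0.0), subgradient = b - a^T x = 24.0
  y^{k+1} = -1.2 + 0.1*24.0 = 1.2
Dual objective at y_3 = 1.2: reduced costs (6.8, 4.6), box minimizer x = (0.0, 0.0)
g(y_3) = b*y + (c1 - a1*y)*x1 + (c2 - a2*y)*x2 = 24*1.2 + 6.8*0.0 + 4.6*0.0 = 28.8 + 0.0 + 0.0 = 28.8


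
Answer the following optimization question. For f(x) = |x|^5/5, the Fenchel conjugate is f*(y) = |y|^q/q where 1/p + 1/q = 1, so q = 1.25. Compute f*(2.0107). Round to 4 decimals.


The conjugate exponent q satisfies 1/p + 1/q = 1.
p = 5, so q = 5/(5 - 1) = 1.25
|y|^q = 2.0107^1.25 = 2.3943
f*(2.0107) = 2.3943 / 1.25 = 1.9155


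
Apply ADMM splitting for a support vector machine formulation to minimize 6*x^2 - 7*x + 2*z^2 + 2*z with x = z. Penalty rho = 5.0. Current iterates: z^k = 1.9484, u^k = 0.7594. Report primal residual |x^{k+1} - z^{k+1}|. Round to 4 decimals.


ADMM iteration with rho = 5.0, z^k = 1.9484, u^k = 0.7594
Step 1: x-update.
Minimize 6*x^2 - 7*x + (5.0/2)*(x - 1.9484 + 0.7594)^2
FOC: (2*6 + 5.0)*x = 7 + 5.0*(1.9484 - 0.7594)
x^{k+1} = 0.7615
Step 2: z-update.
Minimize 2*z^2 + 2*z + (5.0/2)*(0.7615 - z + 0.7594)^2
FOC: (2*2 + 5.0)*z = -2 + 5.0*(0.7615 + 0.7594)
z^{k+1} = 0.6227
Step 3: u-update.
u^{k+1} = 0.7594 + 0.7615 - 0.6227 = 0.8982
Step 4: Primal residual = |0.7615 - 0.6227| = 0.1388


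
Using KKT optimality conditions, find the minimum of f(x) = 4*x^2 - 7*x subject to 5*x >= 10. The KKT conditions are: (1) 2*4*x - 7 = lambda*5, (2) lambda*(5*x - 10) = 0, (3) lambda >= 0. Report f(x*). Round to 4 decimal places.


Step 1: Try lambda = 0 (constraint inactive).
x_unc = 7/(2*4) = 0.875
Check: 5*0.875 = 4.375 < 10 -- violated!
Step 2: Constraint must be active: 5*x = 10
x* = 10/5 = 2.0
lambda = (2*4*2.0 - 7)/5 = 1.8
Step 3: Compute optimal value.
f(x*) = 4*2.0^2 - 7*2.0 = 2.0


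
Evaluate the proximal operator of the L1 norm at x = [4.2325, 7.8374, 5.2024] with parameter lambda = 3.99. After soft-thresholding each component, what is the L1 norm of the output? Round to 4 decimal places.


Soft-thresholding with lambda = 3.99:
prox(4.2325) = sign(4.2325)*max(|4.2325| - 3.99, 0) = 0.2425
prox(7.8374) = sign(7.8374)*max(|7.8374| - 3.99, 0) = 3.8474
prox(5.2024) = sign(5.2024)*max(|5.2024| - 3.99, 0) = 1.2124
prox(x) = [0.2425, 3.8474, 1.2124]
||prox(x)||_1 = 0.2425 + 3.8474 + 1.2124 = 5.3023


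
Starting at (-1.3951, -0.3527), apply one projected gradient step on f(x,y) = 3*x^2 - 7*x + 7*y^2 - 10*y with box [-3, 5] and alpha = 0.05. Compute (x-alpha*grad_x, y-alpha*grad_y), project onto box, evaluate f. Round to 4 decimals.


Step 1: Compute gradient at (-1.3951, -0.3527).
grad_x = 2*3*-1.3951 - 7 = -15.3706
grad_y = 2*7*-0.3527 - 10 = -14.9378
Step 2: Gradient step.
x_raw = -1.3951 - 0.05*-15.3706 = -0.6266
y_raw = -0.3527 - 0.05*-14.9378 = 0.3942
Step 3: Project onto [-3, 5].
x_proj = clip(-0.6266) = -0.6266
y_proj = clip(0.3942) = 0.3942
Step 4: Evaluate f.
f(-0.6266, 0.3942) = 2.7096


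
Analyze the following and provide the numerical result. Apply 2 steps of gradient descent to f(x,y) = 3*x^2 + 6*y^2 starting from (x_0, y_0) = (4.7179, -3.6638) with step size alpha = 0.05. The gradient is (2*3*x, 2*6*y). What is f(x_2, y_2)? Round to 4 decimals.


Gradient descent on f(x,y) = 3*x^2 + 6*y^2.
Starting point: (4.7179, -3.6638), alpha = 0.05
Step 1: grad_x = 2*3*4.7179 = 28.3074, grad_y = 2*6*-3.6638 = -43.9656
  x_1 = 4.7179 - 0.05*28.3074 = 3.3025
  y_1 = -3.6638 - 0.05*-43.9656 = -1.4655
Step 2: grad_x = 2*3*3.3025 = 19.8152, grad_y = 2*6*-1.4655 = -17.5862
  x_2 = 3.3025 - 0.05*19.8152 = 2.3118
  y_2 = -1.4655 - 0.05*-17.5862 = -0.5862
f(2.3118, -0.5862) = 3*2.3118^2 + 6*(-0.5862)^2 = 18.0947


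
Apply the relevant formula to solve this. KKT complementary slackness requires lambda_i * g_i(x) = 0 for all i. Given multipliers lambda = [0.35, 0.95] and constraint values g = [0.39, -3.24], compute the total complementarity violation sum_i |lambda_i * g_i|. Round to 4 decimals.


KKT complementary slackness check:
lambda_1 * g_1 = 0.35 * 0.39 = 0.1365
lambda_2 * g_2 = 0.95 * -3.24 = -3.078
Total violation = 0.1365 + 3.078 = 3.2145


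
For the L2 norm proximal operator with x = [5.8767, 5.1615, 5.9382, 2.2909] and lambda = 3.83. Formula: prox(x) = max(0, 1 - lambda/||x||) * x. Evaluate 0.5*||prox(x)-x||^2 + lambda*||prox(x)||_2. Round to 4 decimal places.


Step 1: Compute ||x||.
||x|| = 10.084
Step 2: Compute scaling factor.
scale = max(0, 1 - 3.83/10.084) = 0.6202
Step 3: prox(x) = [3.6447, 3.2011, 3.6828, 1.4208]
||prox(x)|| = 6.254
Step 4: Proximal objective.
0.5*||prox-x||^2 = 7.3345
lambda*||prox|| = 23.9528
Total = 31.2873


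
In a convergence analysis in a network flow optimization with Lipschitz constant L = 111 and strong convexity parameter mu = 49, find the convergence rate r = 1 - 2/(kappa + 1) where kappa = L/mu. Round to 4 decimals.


Step 1: Compute the condition number.
kappa = L/mu = 111/49 = 2.2653
Step 2: Compute the convergence rate.
r = 1 - 2/(kappa + 1) = 1 - 2*mu/(L + mu) = (L - mu)/(L + mu) = 62/160 = 0.3875


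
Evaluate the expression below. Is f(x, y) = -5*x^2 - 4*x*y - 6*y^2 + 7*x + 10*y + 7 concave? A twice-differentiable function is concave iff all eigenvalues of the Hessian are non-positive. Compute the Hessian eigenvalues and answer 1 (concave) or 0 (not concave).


The Hessian of f(x,y) = -5*x^2 - 4*x*y - 6*y^2 + 7*x + 10*y + 7 is:
H = [[-10, -4], [-4, -12]]
Trace = -10 - 12 = -22
Determinant = -10*-12 - (-4)^2 = 104
Discriminant = (-22)^2 - 4*104 = 68.0
Eigenvalues: lambda_1 = -15.1231, lambda_2 = -6.8769
The function is concave.

1


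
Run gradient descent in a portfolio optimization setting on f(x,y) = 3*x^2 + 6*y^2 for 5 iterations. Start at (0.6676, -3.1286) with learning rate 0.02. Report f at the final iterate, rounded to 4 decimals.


Gradient descent on f(x,y) = 3*x^2 + 6*y^2.
Starting point: (0.6676, -3.1286), alpha = 0.02
Step 1: grad_x = 2*3*0.6676 = 4.0056, grad_y = 2*6*-3.1286 = -37.5432
  x_1 = 0.6676 - 0.02*4.0056 = 0.5875
  y_1 = -3.1286 - 0.02*-37.5432 = -2.3777
Step 2: grad_x = 2*3*0.5875 = 3.5249, grad_y = 2*6*-2.3777 = -28.5328
  x_2 = 0.5875 - 0.02*3.5249 = 0.517
  y_2 = -2.3777 - 0.02*-28.5328 = -1.8071
Step 3: grad_x = 2*3*0.517 = 3.1019, grad_y = 2*6*-1.8071 = -21.685
  x_3 = 0.517 - 0.02*3.1019 = 0.455
  y_3 = -1.8071 - 0.02*-21.685 = -1.3734
Step 4: grad_x = 2*3*0.455 = 2.7297, grad_y = 2*6*-1.3734 = -16.4806
  x_4 = 0.455 - 0.02*2.7297 = 0.4004
  y_4 = -1.3734 - 0.02*-16.4806 = -1.0438
Step 5: grad_x = 2*3*0.4004 = 2.4021, grad_y = 2*6*-1.0438 = -12.5252
  x_5 = 0.4004 - 0.02*2.4021 = 0.3523
  y_5 = -1.0438 - 0.02*-12.5252 = -0.7933
f(0.3523, -0.7933) = 3*0.3523^2 + 6*(-0.7933)^2 = 4.148


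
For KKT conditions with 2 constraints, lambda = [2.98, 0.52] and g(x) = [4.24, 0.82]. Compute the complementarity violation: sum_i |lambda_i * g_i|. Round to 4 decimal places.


KKT complementary slackness check:
lambda_1 * g_1 = 2.98 * 4.24 = 12.6352
lambda_2 * g_2 = 0.52 * 0.82 = 0.4264
Total violation = 12.6352 + 0.4264 = 13.0616


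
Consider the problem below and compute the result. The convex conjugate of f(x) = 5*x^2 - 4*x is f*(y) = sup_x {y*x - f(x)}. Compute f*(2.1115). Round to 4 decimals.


f*(y) = sup_x {y*x - a*x^2 - b*x} = sup_x {(y-b)*x - a*x^2}
FOC: (y - b) - 2a*x = 0 => x* = (y - b)/(2a)
x* = (2.1115 + 4)/(2*5) = 0.6112
f*(2.1115) = (y-b)^2/(4a) = (2.1115 + 4)^2/(4*5)
= 37.3504/20 = 1.8675


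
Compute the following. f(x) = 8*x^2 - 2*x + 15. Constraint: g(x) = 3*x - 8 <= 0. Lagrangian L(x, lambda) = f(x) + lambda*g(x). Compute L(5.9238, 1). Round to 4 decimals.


Step 1: Evaluate f(x).
f(5.9238) = 8*5.9238^2 - 2*5.9238 + 15 = 283.8837
Step 2: Evaluate g(x).
g(5.9238) = 3*5.9238 - 8 = 9.7714
Step 3: Compute Lagrangian.
L = 283.8837 + 1*9.7714 = 293.6551


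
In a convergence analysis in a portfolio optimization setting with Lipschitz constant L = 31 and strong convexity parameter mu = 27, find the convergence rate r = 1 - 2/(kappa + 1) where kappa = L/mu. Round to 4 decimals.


Step 1: Compute the condition number.
kappa = L/mu = 31/27 = 1.1481
Step 2: Compute the convergence rate.
r = 1 - 2/(kappa + 1) = 1 - 2*mu/(L + mu) = (L - mu)/(L + mu) = 4/58 = 0.069


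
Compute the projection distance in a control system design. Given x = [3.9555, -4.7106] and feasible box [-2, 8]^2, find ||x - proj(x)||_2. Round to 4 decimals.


Project each component onto [-2, 8].
clip(3.9555) = 3.9555, clip(-4.7106) = -2.0
Projection = [3.9555, -2.0]
Squared diffs: [0.0, 7.3474]
Distance = sqrt(7.3474) = 2.7106


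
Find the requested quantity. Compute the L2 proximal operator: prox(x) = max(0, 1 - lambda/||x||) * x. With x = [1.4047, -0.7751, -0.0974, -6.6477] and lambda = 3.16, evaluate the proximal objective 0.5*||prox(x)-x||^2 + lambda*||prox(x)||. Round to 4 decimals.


Step 1: Compute ||x||.
||x|| = 6.8393
Step 2: Compute scaling factor.
scale = max(0, 1 - 3.16/6.8393) = 0.538
Step 3: prox(x) = [0.7557, -0.417, -0.0524, -3.5762]
||prox(x)|| = 3.6793
Step 4: Proximal objective.
0.5*||prox-x||^2 = 4.9928
lambda*||prox|| = 11.6266
Total = 16.6192


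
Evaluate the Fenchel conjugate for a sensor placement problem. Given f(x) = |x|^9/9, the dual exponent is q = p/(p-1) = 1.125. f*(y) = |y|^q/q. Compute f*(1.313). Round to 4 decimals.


The conjugate exponent q satisfies 1/p + 1/q = 1.
p = 9, so q = 9/(9 - 1) = 1.125
|y|^q = 1.313^1.125 = 1.3585
f*(1.313) = 1.3585 / 1.125 = 1.2075


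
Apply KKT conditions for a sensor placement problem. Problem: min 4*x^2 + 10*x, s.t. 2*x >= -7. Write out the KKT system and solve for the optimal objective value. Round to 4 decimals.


Step 1: Try lambda = 0 (constraint inactive).
Stationarity: 2*4*x + 10 = 0
x* = -10/(2*4) = -1.25
Check constraint: 2*-1.25 = -2.5 >= -7 -- satisfied.
Step 2: Compute optimal value.
f(x*) = 4*(-1.25)^2 + 10*(-1.25) = -6.25


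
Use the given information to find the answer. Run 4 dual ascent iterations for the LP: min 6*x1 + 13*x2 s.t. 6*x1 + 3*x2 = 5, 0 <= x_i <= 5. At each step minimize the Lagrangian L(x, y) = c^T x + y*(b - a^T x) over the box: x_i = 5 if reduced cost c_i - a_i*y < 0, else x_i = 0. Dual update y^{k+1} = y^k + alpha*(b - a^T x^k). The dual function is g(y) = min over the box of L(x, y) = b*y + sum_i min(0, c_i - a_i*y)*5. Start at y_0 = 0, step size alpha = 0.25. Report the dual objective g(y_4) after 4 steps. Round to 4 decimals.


Dual ascent for LP: min 6*x1 + 13*x2, 6*x1 + 3*x2 = 5, 0 <= x_i <= 5
Step 1: y^k = 0.0, reduced costs: (6.0, 13.0)
  x^k = (0.0, 0.0), subgradient = b - a^T x = 5.0
  y^{k+1} = 0.0 + 0.25*5.0 = 1.25
Step 2: y^k = 1.25, reduced costs: (-1.5, 9.25)
  x^k = (5.0, 0.0), subgradient = b - a^T x = -25.0
  y^{k+1} = 1.25 + 0.25*-25.0 = -5.0
Step 3: y^k = -5.0, reduced costs: (36.0, 28.0)
  x^k = (0.0, 0.0), subgradient = b - a^T x = 5.0
  y^{k+1} = -5.0 + 0.25*5.0 = -3.75
Step 4: y^k = -3.75, reduced costs: (28.5, 24.25)
  x^k = (0.0, 0.0), subgradient = b - a^T x = 5.0
  y^{k+1} = -3.75 + 0.25*5.0 = -2.5
Dual objective at y_4 = -2.5: reduced costs (21.0, 20.5), box minimizer x = (0.0, 0.0)
g(y_4) = b*y + (c1 - a1*y)*x1 + (c2 - a2*y)*x2 = 5*(-2.5) + 21.0*0.0 + 20.5*0.0 = -12.5 + 0.0 + 0.0 = -12.5


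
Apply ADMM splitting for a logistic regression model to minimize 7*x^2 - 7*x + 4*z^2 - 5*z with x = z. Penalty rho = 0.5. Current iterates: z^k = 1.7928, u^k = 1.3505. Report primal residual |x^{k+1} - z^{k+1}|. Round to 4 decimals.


ADMM iteration with rho = 0.5, z^k = 1.7928, u^k = 1.3505
Step 1: x-update.
Minimize 7*x^2 - 7*x + (0.5/2)*(x - 1.7928 + 1.3505)^2
FOC: (2*7 + 0.5)*x = 7 + 0.5*(1.7928 - 1.3505)
x^{k+1} = 0.498
Step 2: z-update.
Minimize 4*z^2 - 5*z + (0.5/2)*(0.498 - z + 1.3505)^2
FOC: (2*4 + 0.5)*z = 5 + 0.5*(0.498 + 1.3505)
z^{k+1} = 0.697
Step 3: u-update.
u^{k+1} = 1.3505 + 0.498 - 0.697 = 1.1515
Step 4: Primal residual = |0.498 - 0.697| = 0.199


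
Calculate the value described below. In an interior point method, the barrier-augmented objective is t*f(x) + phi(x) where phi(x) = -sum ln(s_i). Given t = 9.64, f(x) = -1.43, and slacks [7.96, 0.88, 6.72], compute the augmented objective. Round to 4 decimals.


Step 1: Compute log-barrier.
ln values: [2.0744, -0.1278, 1.9051]
phi = -(2.0744 - 0.1278 + 1.9051) = -3.8517
Step 2: Compute augmented objective.
t*f(x) = 9.64*-1.43 = -13.7852
Total = -13.7852 - 3.8517 = -17.6369


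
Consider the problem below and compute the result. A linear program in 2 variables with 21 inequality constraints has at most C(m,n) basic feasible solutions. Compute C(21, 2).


Each vertex corresponds to some choice of n active constraints out of m, so the number of vertices is at most C(m, n) = m! / (n!(m-n)!).
m = 21, n = 2
Numerator: 21 * 20
Denominator: 2! = 2
C(21, 2) = 210


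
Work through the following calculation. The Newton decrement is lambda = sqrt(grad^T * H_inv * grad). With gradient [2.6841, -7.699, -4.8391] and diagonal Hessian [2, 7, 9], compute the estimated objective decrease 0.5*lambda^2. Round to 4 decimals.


Step 1: H is diagonal, so H^(-1) * g = [1.3421, -1.0999, -0.5377].
Step 2: g^T H^(-1) g = sum_i g_i^2 / H_ii
  = (2.6841)^2/2 + (-7.699)^2/7 + (-4.8391)^2/9
  = 3.6022 + 8.4678 + 2.6019 = 14.6719
Step 3: Objective decrease = 0.5 * g^T H^(-1) g = 7.3359


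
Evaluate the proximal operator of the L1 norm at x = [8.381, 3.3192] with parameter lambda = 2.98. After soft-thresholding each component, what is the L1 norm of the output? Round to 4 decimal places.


Soft-thresholding with lambda = 2.98:
prox(8.381) = sign(8.381)*max(|8.381| - 2.98, 0) = 5.401
prox(3.3192) = sign(3.3192)*max(|3.3192| - 2.98, 0) = 0.3392
prox(x) = [5.401, 0.3392]
||prox(x)||_1 = 5.401 + 0.3392 = 5.7402


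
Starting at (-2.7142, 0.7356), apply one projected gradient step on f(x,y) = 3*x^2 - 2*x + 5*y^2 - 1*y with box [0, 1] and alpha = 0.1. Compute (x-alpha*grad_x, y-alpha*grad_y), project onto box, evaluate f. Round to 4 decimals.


Step 1: Compute gradient at (-2.7142, 0.7356).
grad_x = 2*3*-2.7142 - 2 = -18.2852
grad_y = 2*5*0.7356 - 1 = 6.356
Step 2: Gradient step.
x_raw = -2.7142 - 0.1*-18.2852 = -0.8857
y_raw = 0.7356 - 0.1*6.356 = 0.1
Step 3: Project onto [0, 1].
x_proj = clip(-0.8857) = 0.0
y_proj = clip(0.1) = 0.1
Step 4: Evaluate f.
f(0.0, 0.1) = -0.05


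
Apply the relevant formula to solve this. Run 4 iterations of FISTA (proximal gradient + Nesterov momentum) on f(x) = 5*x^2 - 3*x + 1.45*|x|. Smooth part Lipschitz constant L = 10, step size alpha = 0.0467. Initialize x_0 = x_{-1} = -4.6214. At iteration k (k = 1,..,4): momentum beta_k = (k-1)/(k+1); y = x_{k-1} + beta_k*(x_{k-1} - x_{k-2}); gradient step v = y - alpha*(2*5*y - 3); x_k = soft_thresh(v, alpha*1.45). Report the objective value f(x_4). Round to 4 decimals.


FISTA on f(x) = 5*x^2 - 3*x + 1.45*|x|
L = 10, alpha = 0.0467
Iteration 1: beta = 0.0, y = -4.6214 + 0.0*(-4.6214 + 4.6214) = -4.6214
  grad(y) = -49.214, v = y - alpha*grad = -2.3231
  prox(v) = soft_thresh(-2.3231, 0.0677) = -2.2554
Iteration 2: beta = 0.3333, y = -2.2554 + 0.3333*(-2.2554 + 4.6214) = -1.4667
  grad(y) = -17.6672, v = y - alpha*grad = -0.6417
  prox(v) = soft_thresh(-0.6417, 0.0677) = -0.5739
Iteration 3: beta = 0.5, y = -0.5739 + 0.5*(-0.5739 + 2.2554) = 0.2668
  grad(y) = -0.3323, v = y - alpha*grad = 0.2823
  prox(v) = soft_thresh(0.2823, 0.0677) = 0.2146
Iteration 4: beta = 0.6, y = 0.2146 + 0.6*(0.2146 + 0.5739) = 0.6877
  grad(y) = 3.8769, v = y - alpha*grad = 0.5066
  prox(v) = soft_thresh(0.5066, 0.0677) = 0.4389
f(x_4) = 5*0.4389^2 - 3*0.4389 + 1.45*|0.4389| = 0.2829


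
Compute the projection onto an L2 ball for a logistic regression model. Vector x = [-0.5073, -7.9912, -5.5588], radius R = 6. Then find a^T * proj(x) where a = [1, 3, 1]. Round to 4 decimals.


Step 1: Compute ||x|| (intermediates to 6 decimals).
||x|| = sqrt((-0.5073)^2 + (-7.9912)^2 + (-5.5588)^2) = 9.747661
Step 2: Project.
Since ||x|| > R, scale = R/||x|| = 6/9.747661 = 0.615532, proj(x) = scale * x
proj(x) = [-0.312259, -4.918839, -3.421619]
Step 3: Dot product.
a^T * proj(x) = 1*(-0.312259) + 3*(-4.918839) + 1*(-3.421619) = -18.4904


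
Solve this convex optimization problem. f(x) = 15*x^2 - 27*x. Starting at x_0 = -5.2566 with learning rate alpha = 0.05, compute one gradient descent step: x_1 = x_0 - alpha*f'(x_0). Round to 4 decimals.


We compute the gradient at x_0 and apply the update.
f'(x) = 30*x - 27
f'(-5.2566) = 30*-5.2566 - 27 = -184.698
x_1 = -5.2566 - 0.05*-184.698 = 3.9783


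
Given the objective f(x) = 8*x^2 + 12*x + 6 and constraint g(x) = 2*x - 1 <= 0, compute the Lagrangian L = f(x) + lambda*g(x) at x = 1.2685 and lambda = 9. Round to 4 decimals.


Step 1: Evaluate f(x).
f(1.2685) = 8*1.2685^2 + 12*1.2685 + 6 = 34.0947
Step 2: Evaluate g(x).
g(1.2685) = 2*1.2685 - 1 = 1.537
Step 3: Compute Lagrangian.
L = 34.0947 + 9*1.537 = 47.9277


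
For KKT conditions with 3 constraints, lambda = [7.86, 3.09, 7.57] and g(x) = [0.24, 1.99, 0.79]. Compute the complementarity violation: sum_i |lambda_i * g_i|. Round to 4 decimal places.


KKT complementary slackness check:
lambda_1 * g_1 = 7.86 * 0.24 = 1.8864
lambda_2 * g_2 = 3.09 * 1.99 = 6.1491
lambda_3 * g_3 = 7.57 * 0.79 = 5.9803
Total violation = 1.8864 + 6.1491 + 5.9803 = 14.0158


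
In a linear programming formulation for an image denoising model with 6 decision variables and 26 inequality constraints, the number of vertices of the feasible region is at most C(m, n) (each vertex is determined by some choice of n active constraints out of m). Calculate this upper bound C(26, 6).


Each vertex corresponds to some choice of n active constraints out of m, so the number of vertices is at most C(m, n) = m! / (n!(m-n)!).
m = 26, n = 6
Numerator: 26 * 25 * 24 * 23 * 22 * 21
Denominator: 6! = 720
C(26, 6) = 230230


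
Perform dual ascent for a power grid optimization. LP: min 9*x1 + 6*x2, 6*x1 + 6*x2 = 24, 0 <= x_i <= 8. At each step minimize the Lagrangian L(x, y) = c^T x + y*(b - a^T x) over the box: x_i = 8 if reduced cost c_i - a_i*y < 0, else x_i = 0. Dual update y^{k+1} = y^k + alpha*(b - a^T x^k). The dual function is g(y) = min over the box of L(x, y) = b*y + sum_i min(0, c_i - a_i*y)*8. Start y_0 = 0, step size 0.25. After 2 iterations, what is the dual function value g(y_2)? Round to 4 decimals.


Dual ascent for LP: min 9*x1 + 6*x2, 6*x1 + 6*x2 = 24, 0 <= x_i <= 8
Step 1: y^k = 0.0, reduced costs: (9.0, 6.0)
  x^k = (0.0, 0.0), subgradient = b - a^T x = 24.0
  y^{k+1} = 0.0 + 0.25*24.0 = 6.0
Step 2: y^k = 6.0, reduced costs: (-27.0, -30.0)
  x^k = (8.0, 8.0), subgradient = b - a^T x = -72.0
  y^{k+1} = 6.0 + 0.25*-72.0 = -12.0
Dual objective at y_2 = -12.0: reduced costs (81.0, 78.0), box minimizer x = (0.0, 0.0)
g(y_2) = b*y + (c1 - a1*y)*x1 + (c2 - a2*y)*x2 = 24*(-12.0) + 81.0*0.0 + 78.0*0.0 = -288.0 + 0.0 + 0.0 = -288.0


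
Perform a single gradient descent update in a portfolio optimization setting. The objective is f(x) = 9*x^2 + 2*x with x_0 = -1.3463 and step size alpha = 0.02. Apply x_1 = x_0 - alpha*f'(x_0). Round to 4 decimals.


We compute the gradient at x_0 and apply the update.
f'(x) = 18*x + 2
f'(-1.3463) = 18*-1.3463 + 2 = -22.2334
x_1 = -1.3463 - 0.02*-22.2334 = -0.9016


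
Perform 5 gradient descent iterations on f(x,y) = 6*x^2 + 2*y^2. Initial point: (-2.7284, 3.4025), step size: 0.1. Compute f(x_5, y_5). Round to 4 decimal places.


Gradient descent on f(x,y) = 6*x^2 + 2*y^2.
Starting point: (-2.7284, 3.4025), alpha = 0.1
Step 1: grad_x = 2*6*-2.7284 = -32.7408, grad_y = 2*2*3.4025 = 13.61
  x_1 = -2.7284 - 0.1*-32.7408 = 0.5457
  y_1 = 3.4025 - 0.1*13.61 = 2.0415
Step 2: grad_x = 2*6*0.5457 = 6.5482, grad_y = 2*2*2.0415 = 8.166
  x_2 = 0.5457 - 0.1*6.5482 = -0.1091
  y_2 = 2.0415 - 0.1*8.166 = 1.2249
Step 3: grad_x = 2*6*-0.1091 = -1.3096, grad_y = 2*2*1.2249 = 4.8996
  x_3 = -0.1091 - 0.1*-1.3096 = 0.0218
  y_3 = 1.2249 - 0.1*4.8996 = 0.7349
Step 4: grad_x = 2*6*0.0218 = 0.2619, grad_y = 2*2*0.7349 = 2.9398
  x_4 = 0.0218 - 0.1*0.2619 = -0.0044
  y_4 = 0.7349 - 0.1*2.9398 = 0.441
Step 5: grad_x = 2*6*-0.0044 = -0.0524, grad_y = 2*2*0.441 = 1.7639
  x_5 = -0.0044 - 0.1*-0.0524 = 0.0009
  y_5 = 0.441 - 0.1*1.7639 = 0.2646
f(0.0009, 0.2646) = 6*0.0009^2 + 2*0.2646^2 = 0.14


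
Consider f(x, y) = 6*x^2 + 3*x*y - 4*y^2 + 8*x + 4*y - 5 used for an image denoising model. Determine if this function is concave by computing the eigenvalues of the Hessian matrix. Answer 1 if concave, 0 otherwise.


The Hessian of f(x,y) = 6*x^2 + 3*x*y - 4*y^2 + 8*x + 4*y - 5 is:
H = [[12, 3], [3, -8]]
Trace = 12 - 8 = 4
Determinant = 12*-8 - (3)^2 = -105
Discriminant = (4)^2 - 4*-105 = 436.0
Eigenvalues: lambda_1 = -8.4403, lambda_2 = 12.4403
The function is not concave.

0


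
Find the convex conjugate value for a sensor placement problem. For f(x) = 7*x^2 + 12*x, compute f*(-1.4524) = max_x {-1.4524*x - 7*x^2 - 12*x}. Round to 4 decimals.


f*(y) = sup_x {y*x - a*x^2 - b*x} = sup_x {(y-b)*x - a*x^2}
FOC: (y - b) - 2a*x = 0 => x* = (y - b)/(2a)
x* = (-1.4524 - 12)/(2*7) = -0.9609
f*(-1.4524) = (y-b)^2/(4a) = (-1.4524 - 12)^2/(4*7)
= 180.9671/28 = 6.4631


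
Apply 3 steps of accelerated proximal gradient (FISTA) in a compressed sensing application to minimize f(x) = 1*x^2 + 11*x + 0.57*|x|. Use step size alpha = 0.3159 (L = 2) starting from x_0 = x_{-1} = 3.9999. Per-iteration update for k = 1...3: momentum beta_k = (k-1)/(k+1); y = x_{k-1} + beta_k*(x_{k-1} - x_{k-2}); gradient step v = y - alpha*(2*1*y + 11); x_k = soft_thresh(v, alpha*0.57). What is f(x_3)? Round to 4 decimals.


FISTA on f(x) = 1*x^2 + 11*x + 0.57*|x|
L = 2, alpha = 0.3159
Iteration 1: beta = 0.0, y = 3.9999 + 0.0*(3.9999 - 3.9999) = 3.9999
  grad(y) = 18.9998, v = y - alpha*grad = -2.0021
  prox(v) = soft_thresh(-2.0021, 0.1801) = -1.8221
Iteration 2: beta = 0.3333, y = -1.8221 + 0.3333*(-1.8221 - 3.9999) = -3.7627
  grad(y) = 3.4745, v = y - alpha*grad = -4.8603
  prox(v) = soft_thresh(-4.8603, 0.1801) = -4.6803
Iteration 3: beta = 0.5, y = -4.6803 + 0.5*(-4.6803 + 1.8221) = -6.1094
  grad(y) = -1.2188, v = y - alpha*grad = -5.7244
  prox(v) = soft_thresh(-5.7244, 0.1801) = -5.5443
f(x_3) = 1*(-5.5443)^2 + 11*(-5.5443) + 0.57*|-5.5443| = -27.0878


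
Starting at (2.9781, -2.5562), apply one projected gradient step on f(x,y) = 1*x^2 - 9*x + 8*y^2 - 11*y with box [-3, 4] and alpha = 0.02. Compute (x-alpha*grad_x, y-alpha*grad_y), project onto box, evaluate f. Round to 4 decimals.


Step 1: Compute gradient at (2.9781, -2.5562).
grad_x = 2*1*2.9781 - 9 = -3.0438
grad_y = 2*8*-2.5562 - 11 = -51.8992
Step 2: Gradient step.
x_raw = 2.9781 - 0.02*-3.0438 = 3.039
y_raw = -2.5562 - 0.02*-51.8992 = -1.5182
Step 3: Project onto [-3, 4].
x_proj = clip(3.039) = 3.039
y_proj = clip(-1.5182) = -1.5182
Step 4: Evaluate f.
f(3.039, -1.5182) = 17.0248


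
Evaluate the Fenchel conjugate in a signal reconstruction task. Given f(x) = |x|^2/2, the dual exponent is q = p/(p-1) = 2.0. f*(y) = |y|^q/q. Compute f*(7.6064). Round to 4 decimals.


The conjugate exponent q satisfies 1/p + 1/q = 1.
p = 2, so q = 2/(2 - 1) = 2.0
|y|^q = 7.6064^2.0 = 57.8573
f*(7.6064) = 57.8573 / 2.0 = 28.9287


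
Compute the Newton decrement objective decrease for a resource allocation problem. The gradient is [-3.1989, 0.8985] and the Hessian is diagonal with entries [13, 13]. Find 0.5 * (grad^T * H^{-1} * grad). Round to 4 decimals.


Step 1: H is diagonal, so H^(-1) * g = [-0.2461, 0.0691].
Step 2: g^T H^(-1) g = sum_i g_i^2 / H_ii
  = (-3.1989)^2/13 + (0.8985)^2/13
  = 0.7872 + 0.0621 = 0.8493
Step 3: Objective decrease = 0.5 * g^T H^(-1) g = 0.4246


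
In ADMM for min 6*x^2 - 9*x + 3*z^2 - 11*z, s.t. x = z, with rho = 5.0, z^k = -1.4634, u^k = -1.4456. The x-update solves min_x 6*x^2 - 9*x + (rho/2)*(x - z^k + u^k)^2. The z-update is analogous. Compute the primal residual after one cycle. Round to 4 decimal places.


ADMM iteration with rho = 5.0, z^k = -1.4634, u^k = -1.4456
Step 1: x-update.
Minimize 6*x^2 - 9*x + (5.0/2)*(x + 1.4634 - 1.4456)^2
FOC: (2*6 + 5.0)*x = 9 + 5.0*(-1.4634 + 1.4456)
x^{k+1} = 0.5242
Step 2: z-update.
Minimize 3*z^2 - 11*z + (5.0/2)*(0.5242 - z - 1.4456)^2
FOC: (2*3 + 5.0)*z = 11 + 5.0*(0.5242 - 1.4456)
z^{k+1} = 0.5812
Step 3: u-update.
u^{k+1} = -1.4456 + 0.5242 - 0.5812 = -1.5026
Step 4: Primal residual = |0.5242 - 0.5812| = 0.057


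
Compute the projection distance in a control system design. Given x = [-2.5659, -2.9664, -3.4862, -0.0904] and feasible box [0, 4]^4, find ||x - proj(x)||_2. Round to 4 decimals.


Project each component onto [0, 4].
clip(-2.5659) = 0.0, clip(-2.9664) = 0.0, clip(-3.4862) = 0.0, clip(-0.0904) = 0.0
Projection = [0.0, 0.0, 0.0, 0.0]
Squared diffs: [6.5838, 8.7995, 12.1536, 0.0082]
Distance = sqrt(27.5451) = 5.2483


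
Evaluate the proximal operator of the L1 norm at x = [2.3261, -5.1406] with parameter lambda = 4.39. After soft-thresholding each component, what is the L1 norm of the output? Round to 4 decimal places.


Soft-thresholding with lambda = 4.39:
prox(2.3261) = sign(2.3261)*max(|2.3261| - 4.39, 0) = 0.0
prox(-5.1406) = sign(-5.1406)*max(|-5.1406| - 4.39, 0) = -0.7506
prox(x) = [0.0, -0.7506]
||prox(x)||_1 = 0.0 + 0.7506 = 0.7506


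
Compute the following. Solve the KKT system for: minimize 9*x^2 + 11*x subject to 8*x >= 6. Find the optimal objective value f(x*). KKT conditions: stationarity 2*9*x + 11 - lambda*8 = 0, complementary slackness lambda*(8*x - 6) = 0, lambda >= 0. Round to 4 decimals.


Step 1: Try lambda = 0 (constraint inactive).
x_unc = -11/(2*9) = -0.6111
Check: 8*-0.6111 = -4.8888 < 6 -- violated!
Step 2: Constraint must be active: 8*x = 6
x* = 6/8 = 0.75
lambda = (2*9*0.75 + 11)/8 = 3.0625
Step 3: Compute optimal value.
f(x*) = 9*0.75^2 + 11*0.75 = 13.3125


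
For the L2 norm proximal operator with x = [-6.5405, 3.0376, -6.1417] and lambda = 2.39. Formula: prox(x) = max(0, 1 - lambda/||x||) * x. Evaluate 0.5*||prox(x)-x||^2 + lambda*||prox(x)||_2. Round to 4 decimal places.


Step 1: Compute ||x||.
||x|| = 9.4724
Step 2: Compute scaling factor.
scale = max(0, 1 - 2.39/9.4724) = 0.7477
Step 3: prox(x) = [-4.8902, 2.2712, -4.5921]
||prox(x)|| = 7.0824
Step 4: Proximal objective.
0.5*||prox-x||^2 = 2.8561
lambda*||prox|| = 16.9269
Total = 19.7829


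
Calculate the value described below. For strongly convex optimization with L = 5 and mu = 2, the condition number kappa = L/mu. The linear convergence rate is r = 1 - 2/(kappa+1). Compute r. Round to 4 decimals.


Step 1: Compute the condition number.
kappa = L/mu = 5/2 = 2.5
Step 2: Compute the convergence rate.
r = 1 - 2/(kappa + 1) = 1 - 2*mu/(L + mu) = (L - mu)/(L + mu) = 3/7 = 0.4286


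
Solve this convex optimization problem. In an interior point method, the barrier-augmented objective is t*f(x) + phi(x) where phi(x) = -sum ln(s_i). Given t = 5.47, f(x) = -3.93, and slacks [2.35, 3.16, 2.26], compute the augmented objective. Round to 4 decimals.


Step 1: Compute log-barrier.
ln values: [0.8544, 1.1506, 0.8154]
phi = -(0.8544 + 1.1506 + 0.8154) = -2.8204
Step 2: Compute augmented objective.
t*f(x) = 5.47*-3.93 = -21.4971
Total = -21.4971 - 2.8204 = -24.3175


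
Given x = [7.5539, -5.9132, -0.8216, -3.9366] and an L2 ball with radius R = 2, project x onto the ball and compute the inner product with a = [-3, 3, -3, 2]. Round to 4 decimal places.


Step 1: Compute ||x|| (intermediates to 6 decimals).
||x|| = sqrt(7.5539^2 + (-5.9132)^2 + (-0.8216)^2 + (-3.9366)^2) = 10.401884
Step 2: Project.
Since ||x|| > R, scale = R/||x|| = 2/10.401884 = 0.192273, proj(x) = scale * x
proj(x) = [1.452411, -1.136949, -0.157971, -0.756902]
Step 3: Dot product.
a^T * proj(x) = -3*1.452411 + 3*(-1.136949) - 3*(-0.157971) + 2*(-0.756902) = -8.808


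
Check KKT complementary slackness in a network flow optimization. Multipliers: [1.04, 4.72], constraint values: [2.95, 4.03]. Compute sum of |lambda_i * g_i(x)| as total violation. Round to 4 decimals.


KKT complementary slackness check:
lambda_1 * g_1 = 1.04 * 2.95 = 3.068
lambda_2 * g_2 = 4.72 * 4.03 = 19.0216
Total violation = 3.068 + 19.0216 = 22.0896


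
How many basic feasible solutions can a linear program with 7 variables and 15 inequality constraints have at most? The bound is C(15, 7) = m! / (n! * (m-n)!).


Each vertex corresponds to some choice of n active constraints out of m, so the number of vertices is at most C(m, n) = m! / (n!(m-n)!).
m = 15, n = 7
Numerator: 15 * 14 * 13 * 12 * 11 * 10 * 9
Denominator: 7! = 5040
C(15, 7) = 6435


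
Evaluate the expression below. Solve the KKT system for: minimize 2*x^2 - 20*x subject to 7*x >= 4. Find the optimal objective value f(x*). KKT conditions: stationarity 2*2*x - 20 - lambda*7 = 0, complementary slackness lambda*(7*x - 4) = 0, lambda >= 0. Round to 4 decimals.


Step 1: Try lambda = 0 (constraint inactive).
Stationarity: 2*2*x - 20 = 0
x* = 20/(2*2) = 5.0
Check constraint: 7*5.0 = 35.0 >= 4 -- satisfied.
Step 2: Compute optimal value.
f(x*) = 2*5.0^2 - 20*5.0 = -50.0
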